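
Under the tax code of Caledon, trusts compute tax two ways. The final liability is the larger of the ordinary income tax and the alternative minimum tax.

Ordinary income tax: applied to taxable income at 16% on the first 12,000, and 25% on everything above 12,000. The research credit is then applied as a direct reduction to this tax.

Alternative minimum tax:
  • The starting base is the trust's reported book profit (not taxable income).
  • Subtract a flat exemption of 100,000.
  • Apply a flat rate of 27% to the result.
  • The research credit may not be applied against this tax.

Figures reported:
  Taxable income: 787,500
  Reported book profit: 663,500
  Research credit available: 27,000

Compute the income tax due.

Ordinary income tax:
  12,000 × 16% = 1,920
  775,500 × 25% = 193,875
  → 195,795
  Less research credit 27,000 → 168,795

Alternative minimum tax:
  Base (reported book profit): 663,500
  Less exemption 100,000 → base 563,500
  563,500 × 27% = 152,145

168,795 > 152,145, so the ordinary income tax governs.

168,795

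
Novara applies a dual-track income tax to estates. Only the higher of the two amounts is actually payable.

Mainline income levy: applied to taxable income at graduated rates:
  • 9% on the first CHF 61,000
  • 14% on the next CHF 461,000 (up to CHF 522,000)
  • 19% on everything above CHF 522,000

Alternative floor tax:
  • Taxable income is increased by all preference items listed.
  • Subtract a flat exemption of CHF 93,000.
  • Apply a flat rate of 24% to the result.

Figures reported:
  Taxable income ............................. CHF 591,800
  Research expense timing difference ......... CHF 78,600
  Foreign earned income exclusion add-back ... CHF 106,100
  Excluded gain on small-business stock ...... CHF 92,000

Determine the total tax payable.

Mainline income levy:
  CHF 61,000 × 9% = CHF 5,490
  CHF 461,000 × 14% = CHF 64,540
  CHF 69,800 × 19% = CHF 13,262
  → CHF 83,292

Alternative floor tax:
  Adjusted income: CHF 591,800 + CHF 78,600 + CHF 106,100 + CHF 92,000 = CHF 868,500
  Less exemption CHF 93,000 → base CHF 775,500
  CHF 775,500 × 24% = CHF 186,120

CHF 186,120 > CHF 83,292, so the alternative floor tax is the binding amount.

CHF 186,120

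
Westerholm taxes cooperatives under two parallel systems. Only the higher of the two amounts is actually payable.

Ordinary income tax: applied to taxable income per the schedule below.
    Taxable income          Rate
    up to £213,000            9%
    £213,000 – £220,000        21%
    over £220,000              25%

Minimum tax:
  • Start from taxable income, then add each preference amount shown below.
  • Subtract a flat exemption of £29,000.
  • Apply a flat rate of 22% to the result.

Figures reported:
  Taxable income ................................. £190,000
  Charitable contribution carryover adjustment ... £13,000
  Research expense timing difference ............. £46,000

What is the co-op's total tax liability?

Ordinary income tax:
  £190,000 × 9% = £17,100

Minimum tax:
  Adjusted income: £190,000 + £13,000 + £46,000 = £249,000
  Less exemption £29,000 → base £220,000
  £220,000 × 22% = £48,400

£48,400 > £17,100, so the minimum tax is the binding amount.

£48,400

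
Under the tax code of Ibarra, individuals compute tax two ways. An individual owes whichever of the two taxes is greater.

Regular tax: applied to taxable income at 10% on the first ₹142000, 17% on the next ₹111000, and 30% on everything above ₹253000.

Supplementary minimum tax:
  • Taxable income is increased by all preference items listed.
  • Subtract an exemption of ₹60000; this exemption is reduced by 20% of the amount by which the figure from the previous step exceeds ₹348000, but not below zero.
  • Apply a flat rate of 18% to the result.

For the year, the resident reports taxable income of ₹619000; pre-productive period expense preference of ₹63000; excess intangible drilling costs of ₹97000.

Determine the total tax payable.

Regular tax:
  ₹142000 × 10% = ₹14200
  ₹111000 × 17% = ₹18870
  ₹366000 × 30% = ₹109800
  → ₹142870

Supplementary minimum tax:
  Adjusted income: ₹619000 + ₹63000 + ₹97000 = ₹779000
  Exemption: 20% × (₹779000 − ₹348000) = ₹86200 ≥ ₹60000, so the exemption is fully phased out
  Base: ₹779000 − ₹0 = ₹779000
  ₹779000 × 18% = ₹140220

₹142870 > ₹140220, so the regular tax governs.

₹142870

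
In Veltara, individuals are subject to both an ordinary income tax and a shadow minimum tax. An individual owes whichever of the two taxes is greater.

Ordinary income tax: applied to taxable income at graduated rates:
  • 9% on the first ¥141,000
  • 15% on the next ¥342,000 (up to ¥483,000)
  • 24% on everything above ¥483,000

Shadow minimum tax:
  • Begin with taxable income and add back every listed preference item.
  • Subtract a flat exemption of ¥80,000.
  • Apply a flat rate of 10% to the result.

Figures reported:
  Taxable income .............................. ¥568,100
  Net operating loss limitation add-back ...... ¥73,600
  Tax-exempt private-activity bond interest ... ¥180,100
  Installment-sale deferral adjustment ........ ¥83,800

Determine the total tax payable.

¥84,414

Ordinary income tax:
  ¥141,000 × 9% = ¥12,690
  ¥342,000 × 15% = ¥51,300
  ¥85,100 × 24% = ¥20,424
  → ¥84,414

Shadow minimum tax:
  Adjusted income: ¥568,100 + ¥73,600 + ¥180,100 + ¥83,800 = ¥905,600
  Less exemption ¥80,000 → base ¥825,600
  ¥825,600 × 10% = ¥82,560

¥84,414 > ¥82,560, so the ordinary income tax governs.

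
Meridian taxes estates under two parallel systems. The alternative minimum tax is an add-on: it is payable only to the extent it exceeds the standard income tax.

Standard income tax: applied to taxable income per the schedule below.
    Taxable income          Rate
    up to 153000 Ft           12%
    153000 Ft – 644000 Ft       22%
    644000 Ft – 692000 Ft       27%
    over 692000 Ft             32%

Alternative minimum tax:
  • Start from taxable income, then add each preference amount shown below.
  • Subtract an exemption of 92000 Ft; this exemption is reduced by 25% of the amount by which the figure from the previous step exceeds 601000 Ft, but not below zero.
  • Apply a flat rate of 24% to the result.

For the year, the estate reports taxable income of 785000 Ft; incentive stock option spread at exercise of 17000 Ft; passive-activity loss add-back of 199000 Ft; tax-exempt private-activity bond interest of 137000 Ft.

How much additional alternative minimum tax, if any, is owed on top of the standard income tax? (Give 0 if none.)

Standard income tax:
  153000 Ft × 12% = 18360 Ft
  491000 Ft × 22% = 108020 Ft
  48000 Ft × 27% = 12960 Ft
  93000 Ft × 32% = 29760 Ft
  → 169100 Ft

Alternative minimum tax:
  Adjusted income: 785000 Ft + 17000 Ft + 199000 Ft + 137000 Ft = 1138000 Ft
  Exemption: 25% × (1138000 Ft − 601000 Ft) = 134250 Ft ≥ 92000 Ft, so the exemption is fully phased out
  Base: 1138000 Ft − 0 Ft = 1138000 Ft
  1138000 Ft × 24% = 273120 Ft

Excess of alternative minimum tax over standard income tax: 273120 Ft − 169100 Ft = 104020 Ft.

104020 Ft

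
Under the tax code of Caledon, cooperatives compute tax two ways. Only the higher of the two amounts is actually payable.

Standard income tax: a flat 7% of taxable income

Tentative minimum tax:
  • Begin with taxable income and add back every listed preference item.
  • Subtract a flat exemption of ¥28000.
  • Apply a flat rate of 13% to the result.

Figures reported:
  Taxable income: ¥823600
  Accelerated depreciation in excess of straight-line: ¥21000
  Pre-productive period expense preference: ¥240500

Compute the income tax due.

Standard income tax:
  ¥823600 × 7% = ¥57652

Tentative minimum tax:
  Adjusted income: ¥823600 + ¥21000 + ¥240500 = ¥1085100
  Less exemption ¥28000 → base ¥1057100
  ¥1057100 × 13% = ¥137423

¥137423 > ¥57652, so the tentative minimum tax is the binding amount.

¥137423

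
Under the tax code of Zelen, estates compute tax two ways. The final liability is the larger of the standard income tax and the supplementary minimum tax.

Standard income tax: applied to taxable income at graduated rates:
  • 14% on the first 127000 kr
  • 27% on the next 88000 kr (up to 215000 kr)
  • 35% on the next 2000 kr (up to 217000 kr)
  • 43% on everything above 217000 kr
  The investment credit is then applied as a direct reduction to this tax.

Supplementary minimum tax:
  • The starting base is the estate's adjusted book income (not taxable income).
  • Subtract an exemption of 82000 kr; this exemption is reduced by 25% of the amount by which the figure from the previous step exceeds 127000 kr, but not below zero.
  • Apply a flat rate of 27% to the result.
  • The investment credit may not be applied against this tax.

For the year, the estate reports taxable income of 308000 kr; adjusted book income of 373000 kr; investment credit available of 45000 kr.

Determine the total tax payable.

95175 kr

Supplementary minimum tax:
  Base (adjusted book income): 373000 kr
  Exemption: 82000 kr − 25% × (373000 kr − 127000 kr) = 82000 kr − 61500 kr = 20500 kr
  Base: 373000 kr − 20500 kr = 352500 kr
  352500 kr × 27% = 95175 kr

Standard income tax:
  127000 kr × 14% = 17780 kr
  88000 kr × 27% = 23760 kr
  2000 kr × 35% = 700 kr
  91000 kr × 43% = 39130 kr
  → 81370 kr
  Less investment credit 45000 kr → 36370 kr

95175 kr > 36370 kr, so the supplementary minimum tax is the binding amount.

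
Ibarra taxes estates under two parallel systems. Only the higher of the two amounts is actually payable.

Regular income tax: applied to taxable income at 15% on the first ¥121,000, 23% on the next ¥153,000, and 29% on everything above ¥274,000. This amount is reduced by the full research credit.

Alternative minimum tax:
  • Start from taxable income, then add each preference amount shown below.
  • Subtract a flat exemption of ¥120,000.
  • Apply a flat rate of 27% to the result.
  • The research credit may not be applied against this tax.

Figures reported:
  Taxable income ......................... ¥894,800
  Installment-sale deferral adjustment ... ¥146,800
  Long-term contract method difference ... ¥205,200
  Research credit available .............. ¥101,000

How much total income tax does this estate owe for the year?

Regular income tax:
  ¥121,000 × 15% = ¥18,150
  ¥153,000 × 23% = ¥35,190
  ¥620,800 × 29% = ¥180,032
  → ¥233,372
  Less research credit ¥101,000 → ¥132,372

Alternative minimum tax:
  Adjusted income: ¥894,800 + ¥146,800 + ¥205,200 = ¥1,246,800
  Less exemption ¥120,000 → base ¥1,126,800
  ¥1,126,800 × 27% = ¥304,236

¥304,236 > ¥132,372, so the alternative minimum tax is the binding amount.

¥304,236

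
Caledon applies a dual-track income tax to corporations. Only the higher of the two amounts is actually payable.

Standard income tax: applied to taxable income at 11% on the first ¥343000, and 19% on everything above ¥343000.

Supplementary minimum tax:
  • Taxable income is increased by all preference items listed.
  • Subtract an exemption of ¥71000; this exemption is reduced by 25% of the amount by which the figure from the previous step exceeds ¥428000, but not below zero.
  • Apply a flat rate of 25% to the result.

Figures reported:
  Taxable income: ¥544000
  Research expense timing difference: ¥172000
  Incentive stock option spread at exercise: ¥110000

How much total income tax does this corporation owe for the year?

¥206500

Supplementary minimum tax:
  Adjusted income: ¥544000 + ¥172000 + ¥110000 = ¥826000
  Exemption: 25% × (¥826000 − ¥428000) = ¥99500 ≥ ¥71000, so the exemption is fully phased out
  Base: ¥826000 − ¥0 = ¥826000
  ¥826000 × 25% = ¥206500

Standard income tax:
  ¥343000 × 11% = ¥37730
  ¥201000 × 19% = ¥38190
  → ¥75920

¥206500 > ¥75920, so the supplementary minimum tax is the binding amount.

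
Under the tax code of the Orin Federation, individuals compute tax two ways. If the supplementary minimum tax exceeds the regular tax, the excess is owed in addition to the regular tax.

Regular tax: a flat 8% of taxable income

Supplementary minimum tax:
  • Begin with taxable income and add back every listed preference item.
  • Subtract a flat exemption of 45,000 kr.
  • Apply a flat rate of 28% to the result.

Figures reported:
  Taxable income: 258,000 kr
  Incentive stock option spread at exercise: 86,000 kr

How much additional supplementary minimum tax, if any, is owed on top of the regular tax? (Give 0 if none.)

Supplementary minimum tax:
  Adjusted income: 258,000 kr + 86,000 kr = 344,000 kr
  Less exemption 45,000 kr → base 299,000 kr
  299,000 kr × 28% = 83,720 kr

Regular tax:
  258,000 kr × 8% = 20,640 kr

Excess of supplementary minimum tax over regular tax: 83,720 kr − 20,640 kr = 63,080 kr.

63,080 kr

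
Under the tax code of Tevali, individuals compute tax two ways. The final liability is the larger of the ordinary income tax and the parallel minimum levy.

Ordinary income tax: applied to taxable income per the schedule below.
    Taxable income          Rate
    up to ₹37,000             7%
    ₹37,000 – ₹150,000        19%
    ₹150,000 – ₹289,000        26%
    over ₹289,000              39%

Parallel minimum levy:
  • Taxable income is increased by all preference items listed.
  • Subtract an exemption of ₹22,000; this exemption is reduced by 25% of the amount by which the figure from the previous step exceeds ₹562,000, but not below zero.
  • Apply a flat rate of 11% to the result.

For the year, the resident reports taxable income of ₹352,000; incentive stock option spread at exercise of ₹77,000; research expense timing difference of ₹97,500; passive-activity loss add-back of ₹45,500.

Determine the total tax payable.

₹84,770

Parallel minimum levy:
  Adjusted income: ₹352,000 + ₹77,000 + ₹97,500 + ₹45,500 = ₹572,000
  Exemption: ₹22,000 − 25% × (₹572,000 − ₹562,000) = ₹22,000 − ₹2,500 = ₹19,500
  Base: ₹572,000 − ₹19,500 = ₹552,500
  ₹552,500 × 11% = ₹60,775

Ordinary income tax:
  ₹37,000 × 7% = ₹2,590
  ₹113,000 × 19% = ₹21,470
  ₹139,000 × 26% = ₹36,140
  ₹63,000 × 39% = ₹24,570
  → ₹84,770

₹84,770 > ₹60,775, so the ordinary income tax governs.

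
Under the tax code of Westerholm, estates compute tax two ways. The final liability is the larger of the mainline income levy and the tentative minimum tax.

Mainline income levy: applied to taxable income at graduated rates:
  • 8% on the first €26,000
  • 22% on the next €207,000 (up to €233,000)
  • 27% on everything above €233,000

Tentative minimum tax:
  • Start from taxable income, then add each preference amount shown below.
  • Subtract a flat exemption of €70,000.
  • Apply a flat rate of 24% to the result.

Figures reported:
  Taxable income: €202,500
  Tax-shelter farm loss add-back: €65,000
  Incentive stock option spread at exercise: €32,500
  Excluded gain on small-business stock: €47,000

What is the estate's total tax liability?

Tentative minimum tax:
  Adjusted income: €202,500 + €65,000 + €32,500 + €47,000 = €347,000
  Less exemption €70,000 → base €277,000
  €277,000 × 24% = €66,480

Mainline income levy:
  €26,000 × 8% = €2,080
  €176,500 × 22% = €38,830
  → €40,910

€66,480 > €40,910, so the tentative minimum tax is the binding amount.

€66,480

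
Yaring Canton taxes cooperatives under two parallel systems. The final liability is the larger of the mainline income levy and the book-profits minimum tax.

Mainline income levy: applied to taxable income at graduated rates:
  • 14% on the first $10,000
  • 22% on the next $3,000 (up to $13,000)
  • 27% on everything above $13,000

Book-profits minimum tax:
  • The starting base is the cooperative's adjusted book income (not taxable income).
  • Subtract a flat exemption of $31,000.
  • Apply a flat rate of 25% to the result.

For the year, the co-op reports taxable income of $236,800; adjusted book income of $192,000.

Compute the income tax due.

Book-profits minimum tax:
  Base (adjusted book income): $192,000
  Less exemption $31,000 → base $161,000
  $161,000 × 25% = $40,250

Mainline income levy:
  $10,000 × 14% = $1,400
  $3,000 × 22% = $660
  $223,800 × 27% = $60,426
  → $62,486

$62,486 > $40,250, so the mainline income levy governs.

$62,486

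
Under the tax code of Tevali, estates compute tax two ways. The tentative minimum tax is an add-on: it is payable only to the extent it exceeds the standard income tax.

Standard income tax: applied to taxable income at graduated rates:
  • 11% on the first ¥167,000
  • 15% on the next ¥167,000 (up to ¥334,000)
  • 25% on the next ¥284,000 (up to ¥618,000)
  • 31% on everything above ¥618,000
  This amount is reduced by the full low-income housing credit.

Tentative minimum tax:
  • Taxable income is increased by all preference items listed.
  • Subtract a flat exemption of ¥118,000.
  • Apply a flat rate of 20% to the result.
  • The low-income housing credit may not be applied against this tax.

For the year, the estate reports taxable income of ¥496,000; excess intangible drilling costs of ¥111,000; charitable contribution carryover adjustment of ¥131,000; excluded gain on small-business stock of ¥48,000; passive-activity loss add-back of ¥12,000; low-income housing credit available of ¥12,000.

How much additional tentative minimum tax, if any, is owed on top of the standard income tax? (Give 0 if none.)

Standard income tax:
  ¥167,000 × 11% = ¥18,370
  ¥167,000 × 15% = ¥25,050
  ¥162,000 × 25% = ¥40,500
  → ¥83,920
  Less low-income housing credit ¥12,000 → ¥71,920

Tentative minimum tax:
  Adjusted income: ¥496,000 + ¥111,000 + ¥131,000 + ¥48,000 + ¥12,000 = ¥798,000
  Less exemption ¥118,000 → base ¥680,000
  ¥680,000 × 20% = ¥136,000

Excess of tentative minimum tax over standard income tax: ¥136,000 − ¥71,920 = ¥64,080.

¥64,080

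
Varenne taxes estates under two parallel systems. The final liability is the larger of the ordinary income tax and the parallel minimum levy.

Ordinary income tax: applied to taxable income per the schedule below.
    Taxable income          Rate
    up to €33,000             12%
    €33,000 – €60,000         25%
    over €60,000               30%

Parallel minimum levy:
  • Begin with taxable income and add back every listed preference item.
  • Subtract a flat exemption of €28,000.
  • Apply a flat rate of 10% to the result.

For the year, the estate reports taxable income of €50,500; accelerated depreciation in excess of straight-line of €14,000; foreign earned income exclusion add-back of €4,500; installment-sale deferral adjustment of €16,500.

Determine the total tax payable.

€8,335

Ordinary income tax:
  €33,000 × 12% = €3,960
  €17,500 × 25% = €4,375
  → €8,335

Parallel minimum levy:
  Adjusted income: €50,500 + €14,000 + €4,500 + €16,500 = €85,500
  Less exemption €28,000 → base €57,500
  €57,500 × 10% = €5,750

€8,335 > €5,750, so the ordinary income tax governs.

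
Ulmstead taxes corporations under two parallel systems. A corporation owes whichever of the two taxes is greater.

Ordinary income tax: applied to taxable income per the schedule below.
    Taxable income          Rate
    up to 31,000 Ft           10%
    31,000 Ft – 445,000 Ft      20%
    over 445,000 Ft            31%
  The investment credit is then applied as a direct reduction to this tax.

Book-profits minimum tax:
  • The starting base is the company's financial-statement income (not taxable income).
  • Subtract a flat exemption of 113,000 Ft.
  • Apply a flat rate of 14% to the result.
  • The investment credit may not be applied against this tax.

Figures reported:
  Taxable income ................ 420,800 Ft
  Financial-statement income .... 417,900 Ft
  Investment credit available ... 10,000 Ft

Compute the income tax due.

71,060 Ft

Book-profits minimum tax:
  Base (financial-statement income): 417,900 Ft
  Less exemption 113,000 Ft → base 304,900 Ft
  304,900 Ft × 14% = 42,686 Ft

Ordinary income tax:
  31,000 Ft × 10% = 3,100 Ft
  389,800 Ft × 20% = 77,960 Ft
  → 81,060 Ft
  Less investment credit 10,000 Ft → 71,060 Ft

71,060 Ft > 42,686 Ft, so the ordinary income tax governs.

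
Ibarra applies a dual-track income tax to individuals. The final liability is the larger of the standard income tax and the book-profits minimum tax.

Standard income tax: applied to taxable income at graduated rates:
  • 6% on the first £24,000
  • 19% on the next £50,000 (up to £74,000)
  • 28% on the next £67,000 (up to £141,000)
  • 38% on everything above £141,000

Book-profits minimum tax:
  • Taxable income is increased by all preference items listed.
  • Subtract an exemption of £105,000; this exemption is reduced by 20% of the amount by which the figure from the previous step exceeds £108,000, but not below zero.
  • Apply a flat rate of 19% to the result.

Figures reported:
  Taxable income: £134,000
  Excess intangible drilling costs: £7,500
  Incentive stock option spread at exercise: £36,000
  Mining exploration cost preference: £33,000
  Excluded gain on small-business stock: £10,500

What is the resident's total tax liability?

£27,740

Standard income tax:
  £24,000 × 6% = £1,440
  £50,000 × 19% = £9,500
  £60,000 × 28% = £16,800
  → £27,740

Book-profits minimum tax:
  Adjusted income: £134,000 + £7,500 + £36,000 + £33,000 + £10,500 = £221,000
  Exemption: £105,000 − 20% × (£221,000 − £108,000) = £105,000 − £22,600 = £82,400
  Base: £221,000 − £82,400 = £138,600
  £138,600 × 19% = £26,334

£27,740 > £26,334, so the standard income tax governs.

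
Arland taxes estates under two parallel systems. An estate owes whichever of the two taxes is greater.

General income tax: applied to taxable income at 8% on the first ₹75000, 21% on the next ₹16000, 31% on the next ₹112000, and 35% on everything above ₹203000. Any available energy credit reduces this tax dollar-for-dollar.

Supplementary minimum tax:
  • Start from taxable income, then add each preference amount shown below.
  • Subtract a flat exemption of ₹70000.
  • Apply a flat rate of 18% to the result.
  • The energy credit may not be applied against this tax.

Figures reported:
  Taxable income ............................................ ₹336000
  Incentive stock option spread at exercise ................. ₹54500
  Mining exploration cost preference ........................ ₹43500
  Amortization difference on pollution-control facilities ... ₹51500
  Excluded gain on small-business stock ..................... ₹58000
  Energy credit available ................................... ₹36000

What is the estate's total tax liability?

₹85230

General income tax:
  ₹75000 × 8% = ₹6000
  ₹16000 × 21% = ₹3360
  ₹112000 × 31% = ₹34720
  ₹133000 × 35% = ₹46550
  → ₹90630
  Less energy credit ₹36000 → ₹54630

Supplementary minimum tax:
  Adjusted income: ₹336000 + ₹54500 + ₹43500 + ₹51500 + ₹58000 = ₹543500
  Less exemption ₹70000 → base ₹473500
  ₹473500 × 18% = ₹85230

₹85230 > ₹54630, so the supplementary minimum tax is the binding amount.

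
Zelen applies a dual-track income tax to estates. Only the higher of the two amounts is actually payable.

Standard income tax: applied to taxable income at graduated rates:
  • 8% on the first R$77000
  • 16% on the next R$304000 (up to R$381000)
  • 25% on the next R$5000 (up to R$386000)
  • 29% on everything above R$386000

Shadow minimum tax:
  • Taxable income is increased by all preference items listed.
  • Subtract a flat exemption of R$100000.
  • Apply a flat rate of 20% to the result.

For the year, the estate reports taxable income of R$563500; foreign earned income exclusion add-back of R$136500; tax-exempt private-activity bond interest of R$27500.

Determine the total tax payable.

R$125500

Shadow minimum tax:
  Adjusted income: R$563500 + R$136500 + R$27500 = R$727500
  Less exemption R$100000 → base R$627500
  R$627500 × 20% = R$125500

Standard income tax:
  R$77000 × 8% = R$6160
  R$304000 × 16% = R$48640
  R$5000 × 25% = R$1250
  R$177500 × 29% = R$51475
  → R$107525

R$125500 > R$107525, so the shadow minimum tax is the binding amount.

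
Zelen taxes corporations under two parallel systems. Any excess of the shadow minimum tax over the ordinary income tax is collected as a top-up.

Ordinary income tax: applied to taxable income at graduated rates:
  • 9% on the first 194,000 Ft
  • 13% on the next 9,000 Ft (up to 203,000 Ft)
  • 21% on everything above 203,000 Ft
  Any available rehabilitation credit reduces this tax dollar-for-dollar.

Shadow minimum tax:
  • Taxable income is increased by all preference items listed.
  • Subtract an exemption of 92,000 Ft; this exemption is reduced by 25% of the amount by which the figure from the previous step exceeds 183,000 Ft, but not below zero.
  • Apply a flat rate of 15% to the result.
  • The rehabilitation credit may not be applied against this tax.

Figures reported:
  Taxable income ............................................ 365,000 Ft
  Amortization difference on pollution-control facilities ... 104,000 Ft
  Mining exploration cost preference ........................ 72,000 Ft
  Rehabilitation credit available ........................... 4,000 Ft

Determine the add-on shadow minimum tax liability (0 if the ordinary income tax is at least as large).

Ordinary income tax:
  194,000 Ft × 9% = 17,460 Ft
  9,000 Ft × 13% = 1,170 Ft
  162,000 Ft × 21% = 34,020 Ft
  → 52,650 Ft
  Less rehabilitation credit 4,000 Ft → 48,650 Ft

Shadow minimum tax:
  Adjusted income: 365,000 Ft + 104,000 Ft + 72,000 Ft = 541,000 Ft
  Exemption: 92,000 Ft − 25% × (541,000 Ft − 183,000 Ft) = 92,000 Ft − 89,500 Ft = 2,500 Ft
  Base: 541,000 Ft − 2,500 Ft = 538,500 Ft
  538,500 Ft × 15% = 80,775 Ft

Excess of shadow minimum tax over ordinary income tax: 80,775 Ft − 48,650 Ft = 32,125 Ft.

32,125 Ft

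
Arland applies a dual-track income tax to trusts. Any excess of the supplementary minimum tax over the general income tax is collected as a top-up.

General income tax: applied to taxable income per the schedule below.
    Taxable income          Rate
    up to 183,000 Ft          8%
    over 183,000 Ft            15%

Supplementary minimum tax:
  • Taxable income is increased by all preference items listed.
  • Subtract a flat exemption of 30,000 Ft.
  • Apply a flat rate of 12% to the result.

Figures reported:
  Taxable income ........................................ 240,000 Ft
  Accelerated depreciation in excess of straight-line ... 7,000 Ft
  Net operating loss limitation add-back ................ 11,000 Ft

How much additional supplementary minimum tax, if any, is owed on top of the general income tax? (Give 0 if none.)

4,170 Ft

General income tax:
  183,000 Ft × 8% = 14,640 Ft
  57,000 Ft × 15% = 8,550 Ft
  → 23,190 Ft

Supplementary minimum tax:
  Adjusted income: 240,000 Ft + 7,000 Ft + 11,000 Ft = 258,000 Ft
  Less exemption 30,000 Ft → base 228,000 Ft
  228,000 Ft × 12% = 27,360 Ft

Excess of supplementary minimum tax over general income tax: 27,360 Ft − 23,190 Ft = 4,170 Ft.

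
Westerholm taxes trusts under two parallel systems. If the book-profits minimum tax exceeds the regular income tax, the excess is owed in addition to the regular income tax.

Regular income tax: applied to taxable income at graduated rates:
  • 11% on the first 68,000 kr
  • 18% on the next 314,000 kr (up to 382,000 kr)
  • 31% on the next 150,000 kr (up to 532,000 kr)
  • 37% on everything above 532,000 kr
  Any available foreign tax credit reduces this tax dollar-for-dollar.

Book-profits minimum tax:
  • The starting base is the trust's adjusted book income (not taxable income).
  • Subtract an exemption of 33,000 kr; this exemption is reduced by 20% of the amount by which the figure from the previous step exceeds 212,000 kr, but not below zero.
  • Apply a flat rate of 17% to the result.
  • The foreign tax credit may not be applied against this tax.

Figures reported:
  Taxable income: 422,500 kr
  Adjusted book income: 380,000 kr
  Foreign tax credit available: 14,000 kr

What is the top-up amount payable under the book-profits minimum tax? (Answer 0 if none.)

Regular income tax:
  68,000 kr × 11% = 7,480 kr
  314,000 kr × 18% = 56,520 kr
  40,500 kr × 31% = 12,555 kr
  → 76,555 kr
  Less foreign tax credit 14,000 kr → 62,555 kr

Book-profits minimum tax:
  Base (adjusted book income): 380,000 kr
  Exemption: 20% × (380,000 kr − 212,000 kr) = 33,600 kr ≥ 33,000 kr, so the exemption is fully phased out
  Base: 380,000 kr − 0 kr = 380,000 kr
  380,000 kr × 17% = 64,600 kr

Excess of book-profits minimum tax over regular income tax: 64,600 kr − 62,555 kr = 2,045 kr.

2,045 kr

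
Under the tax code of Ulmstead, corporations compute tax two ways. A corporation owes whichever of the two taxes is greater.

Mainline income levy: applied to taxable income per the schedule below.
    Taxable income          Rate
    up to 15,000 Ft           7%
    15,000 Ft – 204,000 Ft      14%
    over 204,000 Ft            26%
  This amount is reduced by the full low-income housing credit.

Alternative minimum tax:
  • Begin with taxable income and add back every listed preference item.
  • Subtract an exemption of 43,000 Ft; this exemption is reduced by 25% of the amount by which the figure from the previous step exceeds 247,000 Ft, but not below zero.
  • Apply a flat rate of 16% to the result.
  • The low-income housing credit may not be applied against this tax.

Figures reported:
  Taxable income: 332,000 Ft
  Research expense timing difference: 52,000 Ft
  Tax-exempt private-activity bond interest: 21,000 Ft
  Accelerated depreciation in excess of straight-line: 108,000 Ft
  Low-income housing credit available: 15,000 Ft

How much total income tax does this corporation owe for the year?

Alternative minimum tax:
  Adjusted income: 332,000 Ft + 52,000 Ft + 21,000 Ft + 108,000 Ft = 513,000 Ft
  Exemption: 25% × (513,000 Ft − 247,000 Ft) = 66,500 Ft ≥ 43,000 Ft, so the exemption is fully phased out
  Base: 513,000 Ft − 0 Ft = 513,000 Ft
  513,000 Ft × 16% = 82,080 Ft

Mainline income levy:
  15,000 Ft × 7% = 1,050 Ft
  189,000 Ft × 14% = 26,460 Ft
  128,000 Ft × 26% = 33,280 Ft
  → 60,790 Ft
  Less low-income housing credit 15,000 Ft → 45,790 Ft

82,080 Ft > 45,790 Ft, so the alternative minimum tax is the binding amount.

82,080 Ft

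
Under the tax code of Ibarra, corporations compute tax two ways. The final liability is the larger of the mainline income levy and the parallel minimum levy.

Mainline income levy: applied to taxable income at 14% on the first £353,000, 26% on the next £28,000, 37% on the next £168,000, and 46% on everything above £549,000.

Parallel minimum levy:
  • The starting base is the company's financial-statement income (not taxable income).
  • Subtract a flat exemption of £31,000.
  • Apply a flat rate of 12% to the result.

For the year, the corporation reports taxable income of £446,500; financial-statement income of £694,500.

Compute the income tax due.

Parallel minimum levy:
  Base (financial-statement income): £694,500
  Less exemption £31,000 → base £663,500
  £663,500 × 12% = £79,620

Mainline income levy:
  £353,000 × 14% = £49,420
  £28,000 × 26% = £7,280
  £65,500 × 37% = £24,235
  → £80,935

£80,935 > £79,620, so the mainline income levy governs.

£80,935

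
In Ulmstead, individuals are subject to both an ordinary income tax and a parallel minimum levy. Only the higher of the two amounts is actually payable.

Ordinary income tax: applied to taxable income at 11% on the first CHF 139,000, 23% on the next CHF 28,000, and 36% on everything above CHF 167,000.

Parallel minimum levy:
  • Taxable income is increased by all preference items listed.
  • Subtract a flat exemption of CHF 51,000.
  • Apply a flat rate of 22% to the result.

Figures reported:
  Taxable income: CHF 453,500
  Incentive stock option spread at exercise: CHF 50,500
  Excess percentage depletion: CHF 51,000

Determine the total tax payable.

CHF 124,870

Ordinary income tax:
  CHF 139,000 × 11% = CHF 15,290
  CHF 28,000 × 23% = CHF 6,440
  CHF 286,500 × 36% = CHF 103,140
  → CHF 124,870

Parallel minimum levy:
  Adjusted income: CHF 453,500 + CHF 50,500 + CHF 51,000 = CHF 555,000
  Less exemption CHF 51,000 → base CHF 504,000
  CHF 504,000 × 22% = CHF 110,880

CHF 124,870 > CHF 110,880, so the ordinary income tax governs.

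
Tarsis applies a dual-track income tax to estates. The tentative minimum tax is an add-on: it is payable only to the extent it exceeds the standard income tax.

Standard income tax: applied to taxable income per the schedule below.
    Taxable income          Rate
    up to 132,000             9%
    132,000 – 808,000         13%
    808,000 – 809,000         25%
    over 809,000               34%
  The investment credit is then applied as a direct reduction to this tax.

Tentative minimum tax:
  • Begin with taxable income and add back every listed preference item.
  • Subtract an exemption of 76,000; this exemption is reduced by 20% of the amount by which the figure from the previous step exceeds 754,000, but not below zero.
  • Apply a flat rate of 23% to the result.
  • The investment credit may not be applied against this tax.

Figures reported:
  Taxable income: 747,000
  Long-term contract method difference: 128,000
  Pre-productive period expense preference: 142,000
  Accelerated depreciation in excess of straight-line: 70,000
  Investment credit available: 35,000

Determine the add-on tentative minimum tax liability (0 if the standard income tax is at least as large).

191,018

Standard income tax:
  132,000 × 9% = 11,880
  615,000 × 13% = 79,950
  → 91,830
  Less investment credit 35,000 → 56,830

Tentative minimum tax:
  Adjusted income: 747,000 + 128,000 + 142,000 + 70,000 = 1,087,000
  Exemption: 76,000 − 20% × (1,087,000 − 754,000) = 76,000 − 66,600 = 9,400
  Base: 1,087,000 − 9,400 = 1,077,600
  1,077,600 × 23% = 247,848

Excess of tentative minimum tax over standard income tax: 247,848 − 56,830 = 191,018.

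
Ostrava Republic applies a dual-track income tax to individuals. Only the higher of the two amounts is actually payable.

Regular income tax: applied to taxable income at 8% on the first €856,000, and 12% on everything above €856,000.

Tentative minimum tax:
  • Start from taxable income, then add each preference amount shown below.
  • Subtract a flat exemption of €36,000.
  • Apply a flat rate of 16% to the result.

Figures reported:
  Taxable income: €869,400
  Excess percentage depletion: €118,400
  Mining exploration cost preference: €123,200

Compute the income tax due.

Regular income tax:
  €856,000 × 8% = €68,480
  €13,400 × 12% = €1,608
  → €70,088

Tentative minimum tax:
  Adjusted income: €869,400 + €118,400 + €123,200 = €1,111,000
  Less exemption €36,000 → base €1,075,000
  €1,075,000 × 16% = €172,000

€172,000 > €70,088, so the tentative minimum tax is the binding amount.

€172,000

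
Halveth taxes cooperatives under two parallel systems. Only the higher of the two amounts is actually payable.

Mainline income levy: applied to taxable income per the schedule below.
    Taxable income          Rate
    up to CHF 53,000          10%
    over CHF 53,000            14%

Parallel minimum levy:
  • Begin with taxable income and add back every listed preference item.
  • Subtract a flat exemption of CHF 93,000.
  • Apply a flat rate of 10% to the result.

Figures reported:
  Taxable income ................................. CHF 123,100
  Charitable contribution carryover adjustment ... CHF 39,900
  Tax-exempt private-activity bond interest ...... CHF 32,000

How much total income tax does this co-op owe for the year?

Mainline income levy:
  CHF 53,000 × 10% = CHF 5,300
  CHF 70,100 × 14% = CHF 9,814
  → CHF 15,114

Parallel minimum levy:
  Adjusted income: CHF 123,100 + CHF 39,900 + CHF 32,000 = CHF 195,000
  Less exemption CHF 93,000 → base CHF 102,000
  CHF 102,000 × 10% = CHF 10,200

CHF 15,114 > CHF 10,200, so the mainline income levy governs.

CHF 15,114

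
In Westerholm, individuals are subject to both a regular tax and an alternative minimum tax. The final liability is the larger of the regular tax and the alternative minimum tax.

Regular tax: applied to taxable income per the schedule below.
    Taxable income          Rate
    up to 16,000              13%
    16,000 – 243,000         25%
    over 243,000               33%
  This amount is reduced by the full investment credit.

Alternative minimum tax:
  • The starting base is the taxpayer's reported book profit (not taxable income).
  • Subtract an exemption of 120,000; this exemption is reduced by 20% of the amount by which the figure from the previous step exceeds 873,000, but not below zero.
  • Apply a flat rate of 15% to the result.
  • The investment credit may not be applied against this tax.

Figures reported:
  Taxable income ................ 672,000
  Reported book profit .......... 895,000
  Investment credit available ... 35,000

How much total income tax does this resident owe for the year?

Regular tax:
  16,000 × 13% = 2,080
  227,000 × 25% = 56,750
  429,000 × 33% = 141,570
  → 200,400
  Less investment credit 35,000 → 165,400

Alternative minimum tax:
  Base (reported book profit): 895,000
  Exemption: 120,000 − 20% × (895,000 − 873,000) = 120,000 − 4,400 = 115,600
  Base: 895,000 − 115,600 = 779,400
  779,400 × 15% = 116,910

165,400 > 116,910, so the regular tax governs.

165,400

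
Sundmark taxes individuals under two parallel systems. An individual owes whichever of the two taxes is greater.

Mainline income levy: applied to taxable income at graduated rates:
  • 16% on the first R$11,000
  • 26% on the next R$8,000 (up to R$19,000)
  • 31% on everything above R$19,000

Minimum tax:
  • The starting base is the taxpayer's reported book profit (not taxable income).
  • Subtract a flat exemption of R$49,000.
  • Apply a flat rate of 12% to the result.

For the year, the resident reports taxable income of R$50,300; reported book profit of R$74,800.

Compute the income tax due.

Minimum tax:
  Base (reported book profit): R$74,800
  Less exemption R$49,000 → base R$25,800
  R$25,800 × 12% = R$3,096

Mainline income levy:
  R$11,000 × 16% = R$1,760
  R$8,000 × 26% = R$2,080
  R$31,300 × 31% = R$9,703
  → R$13,543

R$13,543 > R$3,096, so the mainline income levy governs.

R$13,543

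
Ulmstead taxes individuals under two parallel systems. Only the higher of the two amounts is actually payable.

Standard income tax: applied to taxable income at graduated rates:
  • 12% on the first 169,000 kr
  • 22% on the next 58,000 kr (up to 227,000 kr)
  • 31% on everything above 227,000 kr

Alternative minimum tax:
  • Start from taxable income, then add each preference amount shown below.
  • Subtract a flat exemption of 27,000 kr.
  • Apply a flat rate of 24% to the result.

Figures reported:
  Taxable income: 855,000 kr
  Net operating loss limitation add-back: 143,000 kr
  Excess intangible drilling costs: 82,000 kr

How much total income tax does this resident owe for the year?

252,720 kr

Standard income tax:
  169,000 kr × 12% = 20,280 kr
  58,000 kr × 22% = 12,760 kr
  628,000 kr × 31% = 194,680 kr
  → 227,720 kr

Alternative minimum tax:
  Adjusted income: 855,000 kr + 143,000 kr + 82,000 kr = 1,080,000 kr
  Less exemption 27,000 kr → base 1,053,000 kr
  1,053,000 kr × 24% = 252,720 kr

252,720 kr > 227,720 kr, so the alternative minimum tax is the binding amount.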